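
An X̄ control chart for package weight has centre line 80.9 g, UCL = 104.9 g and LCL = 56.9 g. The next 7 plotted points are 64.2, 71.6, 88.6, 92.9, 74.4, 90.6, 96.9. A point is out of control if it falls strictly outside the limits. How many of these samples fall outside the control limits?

All 7 points lie within [56.9, 104.9].

0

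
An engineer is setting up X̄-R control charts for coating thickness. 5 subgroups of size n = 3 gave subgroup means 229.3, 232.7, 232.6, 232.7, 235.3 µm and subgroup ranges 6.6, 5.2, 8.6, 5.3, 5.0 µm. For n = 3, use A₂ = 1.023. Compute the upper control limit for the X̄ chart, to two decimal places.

X̄̄ = (229.3 + 232.7 + 232.6 + 232.7 + 235.3) / 5 = 1162.6000 / 5 = 232.5200
R̄ = (6.6 + 5.2 + 8.6 + 5.3 + 5.0) / 5 = 30.7000 / 5 = 6.1400
UCL = X̄̄ + A₂·R̄ = 232.5200 + 1.023 × 6.1400 = 238.8012

238.80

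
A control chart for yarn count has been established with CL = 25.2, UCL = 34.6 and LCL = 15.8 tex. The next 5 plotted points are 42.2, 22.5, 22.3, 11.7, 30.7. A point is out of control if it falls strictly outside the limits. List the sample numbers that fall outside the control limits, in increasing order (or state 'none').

Compare each point to [15.8, 34.6]: sample 1 = 42.2 > UCL; sample 4 = 11.7 < LCL.

1, 4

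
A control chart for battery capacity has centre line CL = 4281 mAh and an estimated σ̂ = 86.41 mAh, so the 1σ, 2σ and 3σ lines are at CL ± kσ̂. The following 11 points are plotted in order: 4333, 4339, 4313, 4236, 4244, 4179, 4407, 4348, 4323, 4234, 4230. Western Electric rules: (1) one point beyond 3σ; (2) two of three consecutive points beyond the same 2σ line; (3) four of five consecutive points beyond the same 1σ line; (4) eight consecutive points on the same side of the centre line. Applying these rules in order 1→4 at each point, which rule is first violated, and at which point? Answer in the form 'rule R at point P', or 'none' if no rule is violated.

none

Zone of each point (C = within 1σ̂, B = 1σ̂–2σ̂, A = 2σ̂–3σ̂, * = beyond 3σ̂; sign = side of CL): 1:+C, 2:+C, 3:+C, 4:-C, 5:-C, 6:-B, 7:+B, 8:+C, 9:+C, 10:-C, 11:-C
No rule fires across all 11 points.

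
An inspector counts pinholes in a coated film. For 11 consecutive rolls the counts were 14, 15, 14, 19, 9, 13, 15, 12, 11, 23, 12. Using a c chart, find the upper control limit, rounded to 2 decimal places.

c̄ = (14 + 15 + 14 + 19 + 9 + 13 + 15 + 12 + 11 + 23 + 12) / 11 = 157 / 11 = 14.2727
UCL = c̄ + 3√c̄ = 14.2727 + 3 × √14.2727 = 14.2727 + 3 × 3.7779 = 25.6065

25.61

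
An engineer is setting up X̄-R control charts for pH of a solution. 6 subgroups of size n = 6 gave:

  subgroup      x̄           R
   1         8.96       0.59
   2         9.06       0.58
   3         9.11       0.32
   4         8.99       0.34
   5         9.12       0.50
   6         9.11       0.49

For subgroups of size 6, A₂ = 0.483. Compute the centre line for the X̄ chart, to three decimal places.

X̄̄ = (8.96 + 9.06 + 9.11 + 8.99 + 9.12 + 9.11) / 6 = 54.3500 / 6 = 9.0583
CL = X̄̄ = 9.0583

9.058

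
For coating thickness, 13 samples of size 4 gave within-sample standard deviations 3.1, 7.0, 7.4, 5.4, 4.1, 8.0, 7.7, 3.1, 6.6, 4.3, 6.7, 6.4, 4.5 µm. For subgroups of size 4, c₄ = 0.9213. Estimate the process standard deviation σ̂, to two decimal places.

6.20

s̄ = (3.1 + 7.0 + 7.4 + 5.4 + 4.1 + 8.0 + 7.7 + 3.1 + 6.6 + 4.3 + 6.7 + 6.4 + 4.5) / 13 = 5.7154
σ̂ = s̄ / c₄ = 5.7154 / 0.9213 = 6.2036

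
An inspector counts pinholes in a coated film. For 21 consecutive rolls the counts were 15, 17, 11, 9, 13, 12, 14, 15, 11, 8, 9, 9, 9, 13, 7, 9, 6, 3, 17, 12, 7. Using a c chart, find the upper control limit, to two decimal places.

20.60

c̄ = (15 + 17 + 11 + 9 + 13 + 12 + 14 + 15 + 11 + 8 + 9 + 9 + 9 + 13 + 7 + 9 + 6 + 3 + 17 + 12 + 7) / 21 = 226 / 21 = 10.7619
UCL = c̄ + 3√c̄ = 10.7619 + 3 × √10.7619 = 10.7619 + 3 × 3.2805 = 20.6035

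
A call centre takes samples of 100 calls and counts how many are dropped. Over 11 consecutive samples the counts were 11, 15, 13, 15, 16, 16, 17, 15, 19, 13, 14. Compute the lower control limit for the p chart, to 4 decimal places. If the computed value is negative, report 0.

p̄ = Σdᵢ / (k·n) = 164 / (11 × 100) = 0.14909
LCL = p̄ − 3·√(p̄(1−p̄)/n) = 0.14909 − 3 × 0.03562 = 0.04224

0.0422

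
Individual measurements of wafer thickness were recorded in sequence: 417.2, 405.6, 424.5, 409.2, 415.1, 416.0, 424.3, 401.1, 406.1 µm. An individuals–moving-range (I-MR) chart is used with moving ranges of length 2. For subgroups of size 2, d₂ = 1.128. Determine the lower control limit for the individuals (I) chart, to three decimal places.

X̄ = (417.2 + 405.6 + 424.5 + 409.2 + 415.1 + 416.0 + 424.3 + 401.1 + 406.1) / 9 = 413.2333
Moving ranges: 11.6, 18.9, 15.3, 5.9, 0.9, 8.3, 23.2, 5.0; M̄R̄ = 89.1000 / 8 = 11.1375
LCL = X̄ − 3·M̄R̄/d₂ = 413.2333 − 3 × 11.1375 / 1.128 = 383.6123

383.612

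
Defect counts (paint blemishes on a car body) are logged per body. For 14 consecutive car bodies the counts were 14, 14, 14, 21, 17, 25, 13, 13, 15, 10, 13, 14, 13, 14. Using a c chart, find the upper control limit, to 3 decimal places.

26.619

c̄ = (14 + 14 + 14 + 21 + 17 + 25 + 13 + 13 + 15 + 10 + 13 + 14 + 13 + 14) / 14 = 210 / 14 = 15.0000
UCL = c̄ + 3√c̄ = 15.0000 + 3 × √15.0000 = 15.0000 + 3 × 3.8730 = 26.6190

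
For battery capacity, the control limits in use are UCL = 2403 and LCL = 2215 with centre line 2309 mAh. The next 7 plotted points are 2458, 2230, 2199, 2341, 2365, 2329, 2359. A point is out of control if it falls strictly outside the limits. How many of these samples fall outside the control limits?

2

Compare each point to [2215, 2403]: sample 1 = 2458 > UCL; sample 3 = 2199 < LCL.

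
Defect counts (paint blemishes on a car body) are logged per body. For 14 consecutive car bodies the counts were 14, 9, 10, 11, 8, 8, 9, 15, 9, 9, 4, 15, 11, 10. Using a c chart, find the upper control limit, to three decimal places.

19.697

c̄ = (14 + 9 + 10 + 11 + 8 + 8 + 9 + 15 + 9 + 9 + 4 + 15 + 11 + 10) / 14 = 142 / 14 = 10.1429
UCL = c̄ + 3√c̄ = 10.1429 + 3 × √10.1429 = 10.1429 + 3 × 3.1848 = 19.6972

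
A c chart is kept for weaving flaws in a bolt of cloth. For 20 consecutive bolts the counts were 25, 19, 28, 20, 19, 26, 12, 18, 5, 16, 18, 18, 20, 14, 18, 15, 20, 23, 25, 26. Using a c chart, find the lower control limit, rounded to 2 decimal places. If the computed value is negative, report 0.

c̄ = (25 + 19 + 28 + 20 + 19 + 26 + 12 + 18 + 5 + 16 + 18 + 18 + 20 + 14 + 18 + 15 + 20 + 23 + 25 + 26) / 20 = 385 / 20 = 19.2500
LCL = c̄ − 3√c̄ = 19.2500 − 3 × 4.3875 = 6.0876

6.09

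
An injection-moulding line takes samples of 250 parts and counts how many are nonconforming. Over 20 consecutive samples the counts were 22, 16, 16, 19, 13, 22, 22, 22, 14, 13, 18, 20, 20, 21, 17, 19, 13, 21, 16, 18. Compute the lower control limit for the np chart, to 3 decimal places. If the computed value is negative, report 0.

p̄ = Σdᵢ / (k·n) = 362 / (20 × 250) = 0.07240
LCL = np̄ − 3·√(np̄(1−p̄)) = 18.1000 − 3 × 4.0975 = 5.8075

5.807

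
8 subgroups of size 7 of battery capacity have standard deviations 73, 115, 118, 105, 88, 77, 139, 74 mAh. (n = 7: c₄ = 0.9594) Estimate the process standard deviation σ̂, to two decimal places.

s̄ = (73 + 115 + 118 + 105 + 88 + 77 + 139 + 74) / 8 = 98.6250
σ̂ = s̄ / c₄ = 98.6250 / 0.9594 = 102.7986

102.80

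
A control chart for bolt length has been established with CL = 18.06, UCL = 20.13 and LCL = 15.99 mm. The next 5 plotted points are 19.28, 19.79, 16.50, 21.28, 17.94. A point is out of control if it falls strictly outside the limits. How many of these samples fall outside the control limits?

Compare each point to [15.99, 20.13]: sample 4 = 21.28 > UCL.

1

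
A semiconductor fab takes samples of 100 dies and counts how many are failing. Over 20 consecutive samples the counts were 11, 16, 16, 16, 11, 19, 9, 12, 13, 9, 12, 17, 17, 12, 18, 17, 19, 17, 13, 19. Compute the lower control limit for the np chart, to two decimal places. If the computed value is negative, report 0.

4.04

p̄ = Σdᵢ / (k·n) = 293 / (20 × 100) = 0.14650
LCL = np̄ − 3·√(np̄(1−p̄)) = 14.6500 − 3 × 3.5361 = 4.0418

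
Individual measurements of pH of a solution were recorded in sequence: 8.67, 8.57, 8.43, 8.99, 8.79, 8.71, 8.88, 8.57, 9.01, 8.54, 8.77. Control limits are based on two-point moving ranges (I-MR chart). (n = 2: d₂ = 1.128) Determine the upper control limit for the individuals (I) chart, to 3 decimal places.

X̄ = (8.67 + 8.57 + 8.43 + 8.99 + 8.79 + 8.71 + 8.88 + 8.57 + 9.01 + 8.54 + 8.77) / 11 = 8.7209
Moving ranges: 0.10, 0.14, 0.56, 0.20, 0.08, 0.17, 0.31, 0.44, 0.47, 0.23; M̄R̄ = 2.7000 / 10 = 0.2700
UCL = X̄ + 3·M̄R̄/d₂ = 8.7209 + 3 × 0.2700 / 1.128 = 9.4390

9.439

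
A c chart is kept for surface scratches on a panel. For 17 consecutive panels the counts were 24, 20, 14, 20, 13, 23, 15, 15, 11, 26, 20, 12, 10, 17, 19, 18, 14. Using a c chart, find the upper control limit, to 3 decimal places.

29.530

c̄ = (24 + 20 + 14 + 20 + 13 + 23 + 15 + 15 + 11 + 26 + 20 + 12 + 10 + 17 + 19 + 18 + 14) / 17 = 291 / 17 = 17.1176
UCL = c̄ + 3√c̄ = 17.1176 + 3 × √17.1176 = 17.1176 + 3 × 4.1373 = 29.5297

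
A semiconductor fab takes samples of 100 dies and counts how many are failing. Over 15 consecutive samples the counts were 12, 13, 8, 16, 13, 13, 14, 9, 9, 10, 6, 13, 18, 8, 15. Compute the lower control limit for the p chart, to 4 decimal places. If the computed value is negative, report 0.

0.0212

p̄ = Σdᵢ / (k·n) = 177 / (15 × 100) = 0.11800
LCL = p̄ − 3·√(p̄(1−p̄)/n) = 0.11800 − 3 × 0.03226 = 0.02122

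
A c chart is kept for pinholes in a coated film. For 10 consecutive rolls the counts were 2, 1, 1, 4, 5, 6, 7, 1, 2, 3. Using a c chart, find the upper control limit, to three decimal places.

c̄ = (2 + 1 + 1 + 4 + 5 + 6 + 7 + 1 + 2 + 3) / 10 = 32 / 10 = 3.2000
UCL = c̄ + 3√c̄ = 3.2000 + 3 × √3.2000 = 3.2000 + 3 × 1.7889 = 8.5666

8.567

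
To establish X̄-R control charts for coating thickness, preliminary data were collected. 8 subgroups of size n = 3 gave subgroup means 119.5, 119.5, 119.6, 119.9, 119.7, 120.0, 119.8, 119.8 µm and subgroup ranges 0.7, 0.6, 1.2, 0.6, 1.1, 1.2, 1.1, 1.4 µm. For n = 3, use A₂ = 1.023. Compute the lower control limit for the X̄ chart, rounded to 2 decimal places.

118.71

X̄̄ = (119.5 + 119.5 + 119.6 + 119.9 + 119.7 + 120.0 + 119.8 + 119.8) / 8 = 957.8000 / 8 = 119.7250
R̄ = (0.7 + 0.6 + 1.2 + 0.6 + 1.1 + 1.2 + 1.1 + 1.4) / 8 = 7.9000 / 8 = 0.9875
LCL = X̄̄ − A₂·R̄ = 119.7250 − 1.023 × 0.9875 = 118.7148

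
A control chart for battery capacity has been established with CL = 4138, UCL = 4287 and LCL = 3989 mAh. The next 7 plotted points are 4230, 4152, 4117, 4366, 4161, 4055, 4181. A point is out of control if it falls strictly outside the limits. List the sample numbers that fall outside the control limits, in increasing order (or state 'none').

Compare each point to [3989, 4287]: sample 4 = 4366 > UCL.

4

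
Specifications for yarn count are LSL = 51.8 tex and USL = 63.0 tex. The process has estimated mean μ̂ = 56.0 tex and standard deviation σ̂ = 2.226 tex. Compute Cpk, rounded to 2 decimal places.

0.63

Cpu = (USL − μ̂) / (3σ̂) = (63.0 − 56.0) / (3 × 2.226) = 1.0482; Cpl = (μ̂ − LSL) / (3σ̂) = (56.0 − 51.8) / (3 × 2.226) = 0.6289; Cpk = min(Cpu, Cpl) = 0.6289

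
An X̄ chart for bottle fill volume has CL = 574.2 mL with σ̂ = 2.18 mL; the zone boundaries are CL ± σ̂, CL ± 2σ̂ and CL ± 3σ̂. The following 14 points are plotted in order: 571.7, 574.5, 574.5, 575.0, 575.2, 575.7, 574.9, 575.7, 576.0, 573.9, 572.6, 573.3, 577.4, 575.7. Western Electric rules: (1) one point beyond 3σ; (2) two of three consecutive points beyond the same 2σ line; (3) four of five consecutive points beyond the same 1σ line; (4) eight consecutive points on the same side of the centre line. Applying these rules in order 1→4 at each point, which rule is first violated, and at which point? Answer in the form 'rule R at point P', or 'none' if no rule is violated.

rule 4 at point 9

Zone of each point (C = within 1σ̂, B = 1σ̂–2σ̂, A = 2σ̂–3σ̂, * = beyond 3σ̂; sign = side of CL): 1:-B, 2:+C, 3:+C, 4:+C, 5:+C, 6:+C, 7:+C, 8:+C, 9:+C, 10:-C, 11:-C, 12:-C, 13:+B, 14:+C
Rule 4 (eight consecutive points on the same side of the centre line) is satisfied at point 9.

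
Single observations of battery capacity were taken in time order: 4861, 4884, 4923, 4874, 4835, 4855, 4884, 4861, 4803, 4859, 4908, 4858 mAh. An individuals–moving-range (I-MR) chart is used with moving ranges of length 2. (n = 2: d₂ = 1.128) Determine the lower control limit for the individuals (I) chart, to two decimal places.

4761.91

X̄ = (4861 + 4884 + 4923 + 4874 + 4835 + 4855 + 4884 + 4861 + 4803 + 4859 + 4908 + 4858) / 12 = 4867.0833
Moving ranges: 23, 39, 49, 39, 20, 29, 23, 58, 56, 49, 50; M̄R̄ = 435.0000 / 11 = 39.5455
LCL = X̄ − 3·M̄R̄/d₂ = 4867.0833 − 3 × 39.5455 / 1.128 = 4761.9093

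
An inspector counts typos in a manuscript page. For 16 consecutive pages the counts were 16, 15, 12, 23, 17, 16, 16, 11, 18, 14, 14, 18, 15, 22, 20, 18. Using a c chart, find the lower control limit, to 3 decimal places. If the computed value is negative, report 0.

c̄ = (16 + 15 + 12 + 23 + 17 + 16 + 16 + 11 + 18 + 14 + 14 + 18 + 15 + 22 + 20 + 18) / 16 = 265 / 16 = 16.5625
LCL = c̄ − 3√c̄ = 16.5625 − 3 × 4.0697 = 4.3534

4.353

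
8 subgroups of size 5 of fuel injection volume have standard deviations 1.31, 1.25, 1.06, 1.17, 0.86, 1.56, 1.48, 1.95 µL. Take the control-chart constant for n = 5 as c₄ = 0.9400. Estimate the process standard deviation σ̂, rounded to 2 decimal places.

1.41

s̄ = (1.31 + 1.25 + 1.06 + 1.17 + 0.86 + 1.56 + 1.48 + 1.95) / 8 = 1.3300
σ̂ = s̄ / c₄ = 1.3300 / 0.9400 = 1.4149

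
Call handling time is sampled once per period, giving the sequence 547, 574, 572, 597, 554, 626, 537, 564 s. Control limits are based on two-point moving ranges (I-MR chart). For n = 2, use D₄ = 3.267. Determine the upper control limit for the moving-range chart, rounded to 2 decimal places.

133.01

Moving ranges: 27, 2, 25, 43, 72, 89, 27; M̄R̄ = 285.0000 / 7 = 40.7143
UCL_MR = D₄·M̄R̄ = 3.267 × 40.7143 = 133.0136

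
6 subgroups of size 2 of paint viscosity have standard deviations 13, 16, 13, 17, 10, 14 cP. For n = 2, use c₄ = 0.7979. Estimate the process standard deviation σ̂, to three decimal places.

s̄ = (13 + 16 + 13 + 17 + 10 + 14) / 6 = 13.8333
σ̂ = s̄ / c₄ = 13.8333 / 0.7979 = 17.3372

17.337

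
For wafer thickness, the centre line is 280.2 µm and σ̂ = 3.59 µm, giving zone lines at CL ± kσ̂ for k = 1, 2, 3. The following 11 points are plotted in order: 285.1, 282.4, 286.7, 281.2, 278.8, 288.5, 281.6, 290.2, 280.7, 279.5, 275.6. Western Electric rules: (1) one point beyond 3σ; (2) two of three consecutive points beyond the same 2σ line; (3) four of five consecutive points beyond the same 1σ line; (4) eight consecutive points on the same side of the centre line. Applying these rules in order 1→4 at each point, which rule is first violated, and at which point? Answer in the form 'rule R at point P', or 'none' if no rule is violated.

rule 2 at point 8

Zone of each point (C = within 1σ̂, B = 1σ̂–2σ̂, A = 2σ̂–3σ̂, * = beyond 3σ̂; sign = side of CL): 1:+B, 2:+C, 3:+B, 4:+C, 5:-C, 6:+A, 7:+C, 8:+A, 9:+C, 10:-C, 11:-B
Rule 2 (two of three consecutive points beyond the same 2σ limit) is satisfied at point 8.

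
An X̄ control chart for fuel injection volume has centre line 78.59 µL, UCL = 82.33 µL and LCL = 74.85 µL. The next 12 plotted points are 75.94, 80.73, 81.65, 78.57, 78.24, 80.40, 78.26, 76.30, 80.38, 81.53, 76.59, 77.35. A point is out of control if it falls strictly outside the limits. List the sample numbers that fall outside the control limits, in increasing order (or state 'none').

All 12 points lie within [74.85, 82.33].

none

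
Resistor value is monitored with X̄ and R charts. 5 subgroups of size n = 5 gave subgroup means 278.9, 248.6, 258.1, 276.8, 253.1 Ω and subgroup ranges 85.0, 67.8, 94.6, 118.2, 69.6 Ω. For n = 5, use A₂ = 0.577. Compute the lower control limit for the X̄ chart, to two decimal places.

X̄̄ = (278.9 + 248.6 + 258.1 + 276.8 + 253.1) / 5 = 1315.5000 / 5 = 263.1000
R̄ = (85.0 + 67.8 + 94.6 + 118.2 + 69.6) / 5 = 435.2000 / 5 = 87.0400
LCL = X̄̄ − A₂·R̄ = 263.1000 − 0.577 × 87.0400 = 212.8779

212.88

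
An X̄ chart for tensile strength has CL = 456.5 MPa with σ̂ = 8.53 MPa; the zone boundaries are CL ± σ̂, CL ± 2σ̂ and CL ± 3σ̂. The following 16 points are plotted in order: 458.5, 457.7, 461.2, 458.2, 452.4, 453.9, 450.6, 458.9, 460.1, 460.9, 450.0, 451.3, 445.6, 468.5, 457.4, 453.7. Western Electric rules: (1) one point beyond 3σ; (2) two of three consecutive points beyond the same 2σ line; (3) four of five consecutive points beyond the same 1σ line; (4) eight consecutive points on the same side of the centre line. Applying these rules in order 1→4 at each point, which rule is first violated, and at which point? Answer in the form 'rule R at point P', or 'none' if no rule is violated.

Zone of each point (C = within 1σ̂, B = 1σ̂–2σ̂, A = 2σ̂–3σ̂, * = beyond 3σ̂; sign = side of CL): 1:+C, 2:+C, 3:+C, 4:+C, 5:-C, 6:-C, 7:-C, 8:+C, 9:+C, 10:+C, 11:-C, 12:-C, 13:-B, 14:+B, 15:+C, 16:-C
No rule fires across all 16 points.

none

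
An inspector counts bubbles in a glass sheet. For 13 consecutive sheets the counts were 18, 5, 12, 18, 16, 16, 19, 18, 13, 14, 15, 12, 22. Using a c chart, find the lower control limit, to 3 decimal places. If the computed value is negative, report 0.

3.523

c̄ = (18 + 5 + 12 + 18 + 16 + 16 + 19 + 18 + 13 + 14 + 15 + 12 + 22) / 13 = 198 / 13 = 15.2308
LCL = c̄ − 3√c̄ = 15.2308 − 3 × 3.9027 = 3.5228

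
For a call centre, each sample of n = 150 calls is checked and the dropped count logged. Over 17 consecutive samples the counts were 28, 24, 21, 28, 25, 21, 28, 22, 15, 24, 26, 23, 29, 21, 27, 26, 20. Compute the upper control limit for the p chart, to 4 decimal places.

p̄ = Σdᵢ / (k·n) = 408 / (17 × 150) = 0.16000
UCL = p̄ + 3·√(p̄(1−p̄)/n) = 0.16000 + 3 × √(0.16000×0.84000/150) = 0.16000 + 3 × 0.02993 = 0.24980

0.2498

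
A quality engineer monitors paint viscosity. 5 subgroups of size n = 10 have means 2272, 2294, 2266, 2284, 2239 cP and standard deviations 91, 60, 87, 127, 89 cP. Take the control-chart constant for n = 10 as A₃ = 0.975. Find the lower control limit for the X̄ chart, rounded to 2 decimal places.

2182.47

X̄̄ = (2272 + 2294 + 2266 + 2284 + 2239) / 5 = 2271.0000
s̄ = (91 + 60 + 87 + 127 + 89) / 5 = 90.8000
LCL = X̄̄ − A₃·s̄ = 2271.0000 − 0.975 × 90.8000 = 2182.4700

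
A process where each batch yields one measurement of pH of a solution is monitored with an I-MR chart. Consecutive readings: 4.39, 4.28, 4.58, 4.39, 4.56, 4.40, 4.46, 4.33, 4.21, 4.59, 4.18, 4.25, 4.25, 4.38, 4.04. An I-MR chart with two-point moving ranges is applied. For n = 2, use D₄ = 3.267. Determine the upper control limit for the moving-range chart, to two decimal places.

Moving ranges: 0.11, 0.30, 0.19, 0.17, 0.16, 0.06, 0.13, 0.12, 0.38, 0.41, 0.07, 0.00, 0.13, 0.34; M̄R̄ = 2.5700 / 14 = 0.1836
UCL_MR = D₄·M̄R̄ = 3.267 × 0.1836 = 0.5997

0.60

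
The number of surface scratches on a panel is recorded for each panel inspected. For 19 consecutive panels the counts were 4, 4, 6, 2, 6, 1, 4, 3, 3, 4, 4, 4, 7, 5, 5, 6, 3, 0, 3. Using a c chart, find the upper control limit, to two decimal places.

c̄ = (4 + 4 + 6 + 2 + 6 + 1 + 4 + 3 + 3 + 4 + 4 + 4 + 7 + 5 + 5 + 6 + 3 + 0 + 3) / 19 = 74 / 19 = 3.8947
UCL = c̄ + 3√c̄ = 3.8947 + 3 × √3.8947 = 3.8947 + 3 × 1.9735 = 9.8153

9.82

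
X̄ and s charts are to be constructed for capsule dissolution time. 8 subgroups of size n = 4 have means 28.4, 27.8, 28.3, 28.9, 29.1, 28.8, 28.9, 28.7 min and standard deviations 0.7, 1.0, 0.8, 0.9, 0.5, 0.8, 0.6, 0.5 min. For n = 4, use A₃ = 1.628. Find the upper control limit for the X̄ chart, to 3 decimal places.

X̄̄ = (28.4 + 27.8 + 28.3 + 28.9 + 29.1 + 28.8 + 28.9 + 28.7) / 8 = 28.6125
s̄ = (0.7 + 1.0 + 0.8 + 0.9 + 0.5 + 0.8 + 0.6 + 0.5) / 8 = 0.7250
UCL = X̄̄ + A₃·s̄ = 28.6125 + 1.628 × 0.7250 = 29.7928

29.793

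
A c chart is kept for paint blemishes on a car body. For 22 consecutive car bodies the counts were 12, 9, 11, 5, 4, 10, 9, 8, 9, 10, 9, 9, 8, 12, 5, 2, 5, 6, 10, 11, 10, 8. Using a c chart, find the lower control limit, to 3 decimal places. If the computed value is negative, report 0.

c̄ = (12 + 9 + 11 + 5 + 4 + 10 + 9 + 8 + 9 + 10 + 9 + 9 + 8 + 12 + 5 + 2 + 5 + 6 + 10 + 11 + 10 + 8) / 22 = 182 / 22 = 8.2727
LCL = c̄ − 3√c̄ = 8.2727 − 3 × 2.8762 = -0.3560 → 0 (cannot be negative)

0.000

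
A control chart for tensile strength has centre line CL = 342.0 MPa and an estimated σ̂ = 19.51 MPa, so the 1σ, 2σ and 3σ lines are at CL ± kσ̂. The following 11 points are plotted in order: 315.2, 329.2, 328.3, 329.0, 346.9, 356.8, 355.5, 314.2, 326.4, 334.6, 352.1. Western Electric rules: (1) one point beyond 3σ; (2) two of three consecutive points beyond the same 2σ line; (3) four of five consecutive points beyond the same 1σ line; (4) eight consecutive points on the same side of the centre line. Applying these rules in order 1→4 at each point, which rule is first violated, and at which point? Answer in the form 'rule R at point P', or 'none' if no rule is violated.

none

Zone of each point (C = within 1σ̂, B = 1σ̂–2σ̂, A = 2σ̂–3σ̂, * = beyond 3σ̂; sign = side of CL): 1:-B, 2:-C, 3:-C, 4:-C, 5:+C, 6:+C, 7:+C, 8:-B, 9:-C, 10:-C, 11:+C
No rule fires across all 11 points.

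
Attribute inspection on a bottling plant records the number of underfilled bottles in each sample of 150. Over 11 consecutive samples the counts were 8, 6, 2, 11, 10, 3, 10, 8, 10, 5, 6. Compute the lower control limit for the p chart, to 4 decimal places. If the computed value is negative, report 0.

0.0000

p̄ = Σdᵢ / (k·n) = 79 / (11 × 150) = 0.04788
LCL = p̄ − 3·√(p̄(1−p̄)/n) = 0.04788 − 3 × 0.01743 = -0.00442 → 0 (negative, so LCL = 0)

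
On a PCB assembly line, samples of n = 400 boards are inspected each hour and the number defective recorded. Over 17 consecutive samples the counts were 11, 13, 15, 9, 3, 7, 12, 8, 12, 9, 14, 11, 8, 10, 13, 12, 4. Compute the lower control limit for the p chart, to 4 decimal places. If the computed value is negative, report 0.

p̄ = Σdᵢ / (k·n) = 171 / (17 × 400) = 0.02515
LCL = p̄ − 3·√(p̄(1−p̄)/n) = 0.02515 − 3 × 0.00783 = 0.00166

0.0017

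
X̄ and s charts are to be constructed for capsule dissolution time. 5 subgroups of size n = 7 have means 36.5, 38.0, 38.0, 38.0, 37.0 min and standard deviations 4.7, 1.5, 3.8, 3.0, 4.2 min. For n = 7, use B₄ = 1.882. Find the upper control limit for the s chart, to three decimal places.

s̄ = (4.7 + 1.5 + 3.8 + 3.0 + 4.2) / 5 = 3.4400
UCL_s = B₄·s̄ = 1.882 × 3.4400 = 6.4741

6.474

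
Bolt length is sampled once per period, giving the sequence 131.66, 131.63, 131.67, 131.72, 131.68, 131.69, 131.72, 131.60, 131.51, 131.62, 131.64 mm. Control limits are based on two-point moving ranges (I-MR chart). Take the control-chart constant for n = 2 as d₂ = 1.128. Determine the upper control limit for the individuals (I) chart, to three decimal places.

X̄ = (131.66 + 131.63 + 131.67 + 131.72 + 131.68 + 131.69 + 131.72 + 131.60 + 131.51 + 131.62 + 131.64) / 11 = 131.6491
Moving ranges: 0.03, 0.04, 0.05, 0.04, 0.01, 0.03, 0.12, 0.09, 0.11, 0.02; M̄R̄ = 0.5400 / 10 = 0.0540
UCL = X̄ + 3·M̄R̄/d₂ = 131.6491 + 3 × 0.0540 / 1.128 = 131.7927

131.793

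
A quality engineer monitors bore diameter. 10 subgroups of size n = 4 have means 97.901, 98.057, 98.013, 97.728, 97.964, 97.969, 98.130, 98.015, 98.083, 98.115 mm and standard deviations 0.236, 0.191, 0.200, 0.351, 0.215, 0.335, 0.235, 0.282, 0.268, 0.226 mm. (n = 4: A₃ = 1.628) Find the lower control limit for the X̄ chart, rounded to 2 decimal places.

97.58

X̄̄ = (97.901 + 98.057 + 98.013 + 97.728 + 97.964 + 97.969 + 98.130 + 98.015 + 98.083 + 98.115) / 10 = 97.9975
s̄ = (0.236 + 0.191 + 0.200 + 0.351 + 0.215 + 0.335 + 0.235 + 0.282 + 0.268 + 0.226) / 10 = 0.2539
LCL = X̄̄ − A₃·s̄ = 97.9975 − 1.628 × 0.2539 = 97.5842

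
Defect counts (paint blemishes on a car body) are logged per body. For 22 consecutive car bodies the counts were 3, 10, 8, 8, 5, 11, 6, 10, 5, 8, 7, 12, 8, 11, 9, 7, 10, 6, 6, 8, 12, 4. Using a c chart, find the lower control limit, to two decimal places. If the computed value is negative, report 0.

0.00

c̄ = (3 + 10 + 8 + 8 + 5 + 11 + 6 + 10 + 5 + 8 + 7 + 12 + 8 + 11 + 9 + 7 + 10 + 6 + 6 + 8 + 12 + 4) / 22 = 174 / 22 = 7.9091
LCL = c̄ − 3√c̄ = 7.9091 − 3 × 2.8123 = -0.5278 → 0 (cannot be negative)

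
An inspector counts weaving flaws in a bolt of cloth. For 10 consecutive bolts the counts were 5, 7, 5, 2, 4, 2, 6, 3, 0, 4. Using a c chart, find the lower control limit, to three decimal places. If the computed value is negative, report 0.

c̄ = (5 + 7 + 5 + 2 + 4 + 2 + 6 + 3 + 0 + 4) / 10 = 38 / 10 = 3.8000
LCL = c̄ − 3√c̄ = 3.8000 − 3 × 1.9494 = -2.0481 → 0 (cannot be negative)

0.000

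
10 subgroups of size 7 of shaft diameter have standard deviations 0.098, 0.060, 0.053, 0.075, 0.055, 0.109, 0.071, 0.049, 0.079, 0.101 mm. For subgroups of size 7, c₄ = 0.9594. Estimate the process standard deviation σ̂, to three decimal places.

s̄ = (0.098 + 0.060 + 0.053 + 0.075 + 0.055 + 0.109 + 0.071 + 0.049 + 0.079 + 0.101) / 10 = 0.0750
σ̂ = s̄ / c₄ = 0.0750 / 0.9594 = 0.0782

0.078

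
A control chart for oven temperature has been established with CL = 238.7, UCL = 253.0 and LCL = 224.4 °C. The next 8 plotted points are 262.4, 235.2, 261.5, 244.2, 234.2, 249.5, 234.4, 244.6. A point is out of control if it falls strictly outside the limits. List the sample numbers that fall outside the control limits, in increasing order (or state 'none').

1, 3

Compare each point to [224.4, 253.0]: sample 1 = 262.4 > UCL; sample 3 = 261.5 > UCL.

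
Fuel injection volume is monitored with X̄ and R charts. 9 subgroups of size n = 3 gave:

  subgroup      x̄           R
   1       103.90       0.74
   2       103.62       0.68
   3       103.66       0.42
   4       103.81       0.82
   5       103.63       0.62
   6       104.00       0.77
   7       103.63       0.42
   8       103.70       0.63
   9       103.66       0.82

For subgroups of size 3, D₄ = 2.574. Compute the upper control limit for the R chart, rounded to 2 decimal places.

1.69

R̄ = (0.74 + 0.68 + 0.42 + 0.82 + 0.62 + 0.77 + 0.42 + 0.63 + 0.82) / 9 = 5.9200 / 9 = 0.6578
UCL_R = D₄·R̄ = 2.574 × 0.6578 = 1.6931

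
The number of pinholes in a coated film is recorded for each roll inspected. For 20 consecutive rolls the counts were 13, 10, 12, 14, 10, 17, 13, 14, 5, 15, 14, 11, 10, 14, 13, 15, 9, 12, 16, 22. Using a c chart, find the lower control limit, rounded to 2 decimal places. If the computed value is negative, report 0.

c̄ = (13 + 10 + 12 + 14 + 10 + 17 + 13 + 14 + 5 + 15 + 14 + 11 + 10 + 14 + 13 + 15 + 9 + 12 + 16 + 22) / 20 = 259 / 20 = 12.9500
LCL = c̄ − 3√c̄ = 12.9500 − 3 × 3.5986 = 2.1542

2.15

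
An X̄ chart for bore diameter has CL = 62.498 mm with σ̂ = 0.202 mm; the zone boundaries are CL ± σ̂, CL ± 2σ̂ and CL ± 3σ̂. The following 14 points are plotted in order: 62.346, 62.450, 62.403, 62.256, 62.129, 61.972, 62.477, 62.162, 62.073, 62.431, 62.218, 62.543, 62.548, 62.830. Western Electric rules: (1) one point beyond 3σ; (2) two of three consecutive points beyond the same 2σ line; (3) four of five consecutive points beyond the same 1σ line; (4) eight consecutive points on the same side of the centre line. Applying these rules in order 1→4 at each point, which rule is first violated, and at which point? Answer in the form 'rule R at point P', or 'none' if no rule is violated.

Zone of each point (C = within 1σ̂, B = 1σ̂–2σ̂, A = 2σ̂–3σ̂, * = beyond 3σ̂; sign = side of CL): 1:-C, 2:-C, 3:-C, 4:-B, 5:-B, 6:-A, 7:-C, 8:-B, 9:-A, 10:-C, 11:-B, 12:+C, 13:+C, 14:+B
Rule 3 (four of five consecutive points beyond the same 1σ limit) is satisfied at point 8.

rule 3 at point 8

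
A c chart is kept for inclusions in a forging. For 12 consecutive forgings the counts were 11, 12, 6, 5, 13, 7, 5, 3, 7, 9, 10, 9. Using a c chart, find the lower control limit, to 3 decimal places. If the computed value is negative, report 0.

0.000

c̄ = (11 + 12 + 6 + 5 + 13 + 7 + 5 + 3 + 7 + 9 + 10 + 9) / 12 = 97 / 12 = 8.0833
LCL = c̄ − 3√c̄ = 8.0833 − 3 × 2.8431 = -0.4460 → 0 (cannot be negative)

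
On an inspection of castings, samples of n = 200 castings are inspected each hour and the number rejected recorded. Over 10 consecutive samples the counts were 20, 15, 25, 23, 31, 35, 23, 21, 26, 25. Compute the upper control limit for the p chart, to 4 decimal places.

p̄ = Σdᵢ / (k·n) = 244 / (10 × 200) = 0.12200
UCL = p̄ + 3·√(p̄(1−p̄)/n) = 0.12200 + 3 × √(0.12200×0.87800/200) = 0.12200 + 3 × 0.02314 = 0.19143

0.1914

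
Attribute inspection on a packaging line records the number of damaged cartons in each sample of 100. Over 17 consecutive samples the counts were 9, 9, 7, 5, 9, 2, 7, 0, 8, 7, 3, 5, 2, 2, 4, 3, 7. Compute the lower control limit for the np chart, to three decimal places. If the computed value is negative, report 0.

0.000

p̄ = Σdᵢ / (k·n) = 89 / (17 × 100) = 0.05235
LCL = np̄ − 3·√(np̄(1−p̄)) = 5.2353 − 3 × 2.2274 = -1.4468 → 0 (negative, so LCL = 0)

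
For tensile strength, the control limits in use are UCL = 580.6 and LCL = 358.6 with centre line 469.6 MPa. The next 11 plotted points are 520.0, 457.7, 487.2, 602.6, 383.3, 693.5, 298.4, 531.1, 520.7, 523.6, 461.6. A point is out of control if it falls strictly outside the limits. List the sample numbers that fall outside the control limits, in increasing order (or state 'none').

Compare each point to [358.6, 580.6]: sample 4 = 602.6 > UCL; sample 6 = 693.5 > UCL; sample 7 = 298.4 < LCL.

4, 6, 7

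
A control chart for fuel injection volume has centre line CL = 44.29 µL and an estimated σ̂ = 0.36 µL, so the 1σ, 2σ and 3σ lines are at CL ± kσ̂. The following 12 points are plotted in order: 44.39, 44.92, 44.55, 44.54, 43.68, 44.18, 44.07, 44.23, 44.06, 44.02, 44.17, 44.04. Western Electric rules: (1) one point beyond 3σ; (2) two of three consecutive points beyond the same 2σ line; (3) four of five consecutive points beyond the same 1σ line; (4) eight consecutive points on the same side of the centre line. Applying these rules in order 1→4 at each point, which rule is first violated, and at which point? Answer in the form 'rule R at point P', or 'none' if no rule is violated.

Zone of each point (C = within 1σ̂, B = 1σ̂–2σ̂, A = 2σ̂–3σ̂, * = beyond 3σ̂; sign = side of CL): 1:+C, 2:+B, 3:+C, 4:+C, 5:-B, 6:-C, 7:-C, 8:-C, 9:-C, 10:-C, 11:-C, 12:-C
Rule 4 (eight consecutive points on the same side of the centre line) is satisfied at point 12.

rule 4 at point 12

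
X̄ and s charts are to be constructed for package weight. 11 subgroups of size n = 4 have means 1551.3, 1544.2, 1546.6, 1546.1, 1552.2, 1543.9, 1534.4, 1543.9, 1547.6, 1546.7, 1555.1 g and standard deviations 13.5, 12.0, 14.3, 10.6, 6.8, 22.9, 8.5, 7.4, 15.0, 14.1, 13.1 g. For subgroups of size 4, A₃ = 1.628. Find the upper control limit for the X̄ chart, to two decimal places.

X̄̄ = (1551.3 + 1544.2 + 1546.6 + 1546.1 + 1552.2 + 1543.9 + 1534.4 + 1543.9 + 1547.6 + 1546.7 + 1555.1) / 11 = 1546.5455
s̄ = (13.5 + 12.0 + 14.3 + 10.6 + 6.8 + 22.9 + 8.5 + 7.4 + 15.0 + 14.1 + 13.1) / 11 = 12.5636
UCL = X̄̄ + A₃·s̄ = 1546.5455 + 1.628 × 12.5636 = 1566.9991

1567.00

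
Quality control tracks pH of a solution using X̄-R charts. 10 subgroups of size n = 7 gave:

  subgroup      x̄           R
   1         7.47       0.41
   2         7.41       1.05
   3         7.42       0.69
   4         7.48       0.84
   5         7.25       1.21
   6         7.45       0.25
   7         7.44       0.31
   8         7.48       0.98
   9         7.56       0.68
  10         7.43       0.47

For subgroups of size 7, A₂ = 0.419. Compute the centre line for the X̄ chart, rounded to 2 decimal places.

X̄̄ = (7.47 + 7.41 + 7.42 + 7.48 + 7.25 + 7.45 + 7.44 + 7.48 + 7.56 + 7.43) / 10 = 74.3900 / 10 = 7.4390
CL = X̄̄ = 7.4390

7.44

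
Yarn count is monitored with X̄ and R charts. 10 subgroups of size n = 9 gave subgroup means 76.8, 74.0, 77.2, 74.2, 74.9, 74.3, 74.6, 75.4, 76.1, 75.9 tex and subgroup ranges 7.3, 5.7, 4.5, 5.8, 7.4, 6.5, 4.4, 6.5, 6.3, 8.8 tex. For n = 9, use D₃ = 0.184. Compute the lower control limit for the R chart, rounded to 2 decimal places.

1.16

R̄ = (7.3 + 5.7 + 4.5 + 5.8 + 7.4 + 6.5 + 4.4 + 6.5 + 6.3 + 8.8) / 10 = 63.2000 / 10 = 6.3200
LCL_R = D₃·R̄ = 0.184 × 6.3200 = 1.1629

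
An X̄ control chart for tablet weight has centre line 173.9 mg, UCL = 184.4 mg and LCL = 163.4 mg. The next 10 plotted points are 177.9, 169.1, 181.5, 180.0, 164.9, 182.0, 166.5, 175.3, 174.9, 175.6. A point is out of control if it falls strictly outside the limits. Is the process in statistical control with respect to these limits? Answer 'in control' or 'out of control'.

All 10 points lie within [163.4, 184.4].

in control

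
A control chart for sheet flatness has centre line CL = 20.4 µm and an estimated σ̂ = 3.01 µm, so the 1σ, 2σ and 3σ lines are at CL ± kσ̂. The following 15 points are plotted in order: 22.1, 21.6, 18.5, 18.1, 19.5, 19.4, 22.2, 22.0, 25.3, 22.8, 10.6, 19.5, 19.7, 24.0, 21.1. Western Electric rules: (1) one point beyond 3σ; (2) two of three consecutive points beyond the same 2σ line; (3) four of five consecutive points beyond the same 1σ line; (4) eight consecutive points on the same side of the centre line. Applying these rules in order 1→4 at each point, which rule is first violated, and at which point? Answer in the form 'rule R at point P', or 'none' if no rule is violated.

rule 1 at point 11

Zone of each point (C = within 1σ̂, B = 1σ̂–2σ̂, A = 2σ̂–3σ̂, * = beyond 3σ̂; sign = side of CL): 1:+C, 2:+C, 3:-C, 4:-C, 5:-C, 6:-C, 7:+C, 8:+C, 9:+B, 10:+C, 11:-*, 12:-C, 13:-C, 14:+B, 15:+C
Rule 1 (one point beyond the 3σ limits) is satisfied at point 11.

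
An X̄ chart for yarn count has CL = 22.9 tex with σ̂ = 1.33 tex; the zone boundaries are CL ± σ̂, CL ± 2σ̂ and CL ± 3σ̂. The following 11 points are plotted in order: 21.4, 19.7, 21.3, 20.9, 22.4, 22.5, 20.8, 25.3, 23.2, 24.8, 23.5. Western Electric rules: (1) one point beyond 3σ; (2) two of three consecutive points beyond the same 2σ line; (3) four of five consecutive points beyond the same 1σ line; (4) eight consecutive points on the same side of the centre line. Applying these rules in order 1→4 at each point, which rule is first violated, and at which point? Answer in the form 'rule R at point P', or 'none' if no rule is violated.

rule 3 at point 4

Zone of each point (C = within 1σ̂, B = 1σ̂–2σ̂, A = 2σ̂–3σ̂, * = beyond 3σ̂; sign = side of CL): 1:-B, 2:-A, 3:-B, 4:-B, 5:-C, 6:-C, 7:-B, 8:+B, 9:+C, 10:+B, 11:+C
Rule 3 (four of five consecutive points beyond the same 1σ limit) is satisfied at point 4.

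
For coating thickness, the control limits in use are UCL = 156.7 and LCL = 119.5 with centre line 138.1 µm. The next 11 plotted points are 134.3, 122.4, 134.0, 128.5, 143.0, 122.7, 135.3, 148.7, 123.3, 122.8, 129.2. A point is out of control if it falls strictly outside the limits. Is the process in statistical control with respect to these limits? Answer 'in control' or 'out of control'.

All 11 points lie within [119.5, 156.7].

in control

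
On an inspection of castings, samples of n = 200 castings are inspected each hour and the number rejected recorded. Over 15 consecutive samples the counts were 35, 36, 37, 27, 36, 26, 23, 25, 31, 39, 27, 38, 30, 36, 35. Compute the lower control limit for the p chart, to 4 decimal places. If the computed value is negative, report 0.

0.0825

p̄ = Σdᵢ / (k·n) = 481 / (15 × 200) = 0.16033
LCL = p̄ − 3·√(p̄(1−p̄)/n) = 0.16033 − 3 × 0.02594 = 0.08250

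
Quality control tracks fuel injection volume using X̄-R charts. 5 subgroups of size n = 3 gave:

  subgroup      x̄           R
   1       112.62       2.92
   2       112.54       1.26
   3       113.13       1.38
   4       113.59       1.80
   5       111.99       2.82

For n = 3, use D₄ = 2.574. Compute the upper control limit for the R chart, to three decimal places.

R̄ = (2.92 + 1.26 + 1.38 + 1.80 + 2.82) / 5 = 10.1800 / 5 = 2.0360
UCL_R = D₄·R̄ = 2.574 × 2.0360 = 5.2407

5.241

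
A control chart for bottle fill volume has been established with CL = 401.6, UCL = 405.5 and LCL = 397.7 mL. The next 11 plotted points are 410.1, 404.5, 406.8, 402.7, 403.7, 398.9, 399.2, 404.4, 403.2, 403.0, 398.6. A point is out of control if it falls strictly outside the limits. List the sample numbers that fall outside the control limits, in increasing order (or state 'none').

Compare each point to [397.7, 405.5]: sample 1 = 410.1 > UCL; sample 3 = 406.8 > UCL.

1, 3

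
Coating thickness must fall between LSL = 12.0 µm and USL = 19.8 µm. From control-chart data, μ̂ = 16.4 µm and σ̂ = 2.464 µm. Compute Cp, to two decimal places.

0.53

Cp = (USL − LSL) / (6σ̂) = (19.8 − 12.0) / (6 × 2.464) = 7.8000 / 14.7840 = 0.5276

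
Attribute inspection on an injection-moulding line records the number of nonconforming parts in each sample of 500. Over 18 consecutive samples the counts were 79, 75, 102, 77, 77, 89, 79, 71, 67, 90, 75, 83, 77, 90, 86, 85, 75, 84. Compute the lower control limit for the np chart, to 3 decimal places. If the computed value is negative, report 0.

56.430

p̄ = Σdᵢ / (k·n) = 1461 / (18 × 500) = 0.16233
LCL = np̄ − 3·√(np̄(1−p̄)) = 81.1667 − 3 × 8.2456 = 56.4297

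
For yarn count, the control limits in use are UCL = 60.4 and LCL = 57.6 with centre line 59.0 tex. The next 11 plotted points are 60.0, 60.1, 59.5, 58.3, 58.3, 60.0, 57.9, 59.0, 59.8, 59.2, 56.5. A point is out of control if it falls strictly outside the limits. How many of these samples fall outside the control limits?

Compare each point to [57.6, 60.4]: sample 11 = 56.5 < LCL.

1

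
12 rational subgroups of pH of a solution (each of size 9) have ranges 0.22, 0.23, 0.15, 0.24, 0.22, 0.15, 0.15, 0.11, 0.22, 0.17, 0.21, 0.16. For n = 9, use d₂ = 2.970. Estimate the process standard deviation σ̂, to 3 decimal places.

0.063

R̄ = (0.22 + 0.23 + 0.15 + 0.24 + 0.22 + 0.15 + 0.15 + 0.11 + 0.22 + 0.17 + 0.21 + 0.16) / 12 = 0.1858
σ̂ = R̄ / d₂ = 0.1858 / 2.970 = 0.0626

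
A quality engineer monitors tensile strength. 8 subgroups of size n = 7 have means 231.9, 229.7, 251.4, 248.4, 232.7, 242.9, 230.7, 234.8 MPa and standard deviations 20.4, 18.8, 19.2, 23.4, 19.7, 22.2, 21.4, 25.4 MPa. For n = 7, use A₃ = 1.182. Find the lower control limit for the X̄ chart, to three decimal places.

X̄̄ = (231.9 + 229.7 + 251.4 + 248.4 + 232.7 + 242.9 + 230.7 + 234.8) / 8 = 237.8125
s̄ = (20.4 + 18.8 + 19.2 + 23.4 + 19.7 + 22.2 + 21.4 + 25.4) / 8 = 21.3125
LCL = X̄̄ − A₃·s̄ = 237.8125 − 1.182 × 21.3125 = 212.6211

212.621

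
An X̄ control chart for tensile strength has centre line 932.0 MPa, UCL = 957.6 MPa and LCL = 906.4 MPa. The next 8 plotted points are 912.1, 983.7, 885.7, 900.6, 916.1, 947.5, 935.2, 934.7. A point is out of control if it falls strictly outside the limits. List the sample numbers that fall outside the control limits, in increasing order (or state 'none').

2, 3, 4

Compare each point to [906.4, 957.6]: sample 2 = 983.7 > UCL; sample 3 = 885.7 < LCL; sample 4 = 900.6 < LCL.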